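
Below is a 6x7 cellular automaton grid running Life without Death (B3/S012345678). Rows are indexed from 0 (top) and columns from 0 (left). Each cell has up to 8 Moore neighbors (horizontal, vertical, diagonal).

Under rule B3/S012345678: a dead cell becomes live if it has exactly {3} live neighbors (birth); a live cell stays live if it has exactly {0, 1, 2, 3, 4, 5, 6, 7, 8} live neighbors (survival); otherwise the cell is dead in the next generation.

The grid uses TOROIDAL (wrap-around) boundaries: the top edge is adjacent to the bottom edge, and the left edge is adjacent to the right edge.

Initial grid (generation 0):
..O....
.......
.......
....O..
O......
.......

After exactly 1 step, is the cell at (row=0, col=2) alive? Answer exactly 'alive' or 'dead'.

Answer: alive

Derivation:
Simulating step by step:
Generation 0 (given above): 3 live cells
Generation 1: 3 live cells
..O....
.......
.......
....O..
O......
.......

Cell (0,2) at generation 1: 1 -> alive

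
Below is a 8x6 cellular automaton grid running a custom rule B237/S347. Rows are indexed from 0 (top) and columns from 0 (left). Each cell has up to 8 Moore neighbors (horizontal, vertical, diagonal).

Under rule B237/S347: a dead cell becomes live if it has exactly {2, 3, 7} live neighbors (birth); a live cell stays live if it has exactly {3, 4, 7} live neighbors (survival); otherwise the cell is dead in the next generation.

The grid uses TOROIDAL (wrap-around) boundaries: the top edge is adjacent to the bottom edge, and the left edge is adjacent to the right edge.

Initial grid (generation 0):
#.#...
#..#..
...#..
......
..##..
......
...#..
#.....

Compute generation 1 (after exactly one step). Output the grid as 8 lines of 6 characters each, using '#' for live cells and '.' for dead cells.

Answer: ...#.#
.##.##
..#.#.
..###.
......
..###.
......
.###.#

Derivation:
Simulating step by step:
Generation 0 (given above): 9 live cells
Generation 1: 18 live cells
(generation 1 grid is the final answer)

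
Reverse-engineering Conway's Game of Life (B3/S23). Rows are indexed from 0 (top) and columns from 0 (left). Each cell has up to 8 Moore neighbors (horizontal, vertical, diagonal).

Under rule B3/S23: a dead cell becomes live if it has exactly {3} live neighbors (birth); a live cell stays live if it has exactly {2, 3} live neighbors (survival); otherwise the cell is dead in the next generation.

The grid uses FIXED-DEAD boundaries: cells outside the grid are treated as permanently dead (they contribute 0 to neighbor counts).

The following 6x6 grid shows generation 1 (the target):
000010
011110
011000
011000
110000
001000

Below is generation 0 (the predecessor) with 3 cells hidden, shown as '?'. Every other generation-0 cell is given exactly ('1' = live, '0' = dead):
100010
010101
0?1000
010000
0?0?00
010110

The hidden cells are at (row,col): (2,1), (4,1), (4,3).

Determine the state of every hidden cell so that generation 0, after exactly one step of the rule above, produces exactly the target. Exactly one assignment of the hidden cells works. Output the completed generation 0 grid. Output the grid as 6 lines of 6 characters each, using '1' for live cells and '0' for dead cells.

Hidden generation-0 cells (in order): (2,1), (4,1), (4,3).
A hidden cell only influences target cells in its own 3x3 neighborhood. Try each of the 2^3 = 8 assignments, step the completed generation 0 forward once under B3/S23, and compare with the target:
  (2,1)=0 (4,1)=0 (4,3)=0 -> step gives (3,1)='0' but target has '1' -> reject
  (2,1)=0 (4,1)=0 (4,3)=1 -> step gives (3,1)='0' but target has '1' -> reject
  (2,1)=0 (4,1)=1 (4,3)=0 -> step reproduces the target at every cell -> ACCEPT
  (2,1)=0 (4,1)=1 (4,3)=1 -> step gives (3,2)='0' but target has '1' -> reject
  (2,1)=1 (4,1)=0 (4,3)=0 -> step gives (1,0)='1' but target has '0' -> reject
  (2,1)=1 (4,1)=0 (4,3)=1 -> step gives (1,0)='1' but target has '0' -> reject
  (2,1)=1 (4,1)=1 (4,3)=0 -> step gives (1,0)='1' but target has '0' -> reject
  (2,1)=1 (4,1)=1 (4,3)=1 -> step gives (1,0)='1' but target has '0' -> reject
Unique solution: (2,1)=dead, (4,1)=live, (4,3)=dead.
Check: live-neighbor counts of every cell in the completed generation 0:
122222
223231
233221
223100
324221
213111
Applying B3/S23 to generation 0 with these counts gives:
000010
011110
011000
011000
110000
001000
which matches the target exactly.

Answer: 100010
010101
001000
010000
010000
010110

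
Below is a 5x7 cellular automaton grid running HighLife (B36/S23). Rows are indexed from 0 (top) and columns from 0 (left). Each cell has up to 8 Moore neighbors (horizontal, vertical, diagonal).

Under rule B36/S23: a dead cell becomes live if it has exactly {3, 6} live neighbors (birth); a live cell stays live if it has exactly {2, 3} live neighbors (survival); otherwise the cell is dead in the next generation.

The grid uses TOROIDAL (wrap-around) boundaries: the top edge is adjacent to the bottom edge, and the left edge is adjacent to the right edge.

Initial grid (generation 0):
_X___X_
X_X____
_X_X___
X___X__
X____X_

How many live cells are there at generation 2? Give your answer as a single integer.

Simulating step by step:
Generation 0 (given above): 10 live cells
Generation 1: 16 live cells
XX_____
X_X____
XXXX___
XX__X_X
XX__XX_
Generation 2: 8 live cells
__X____
___X__X
___X___
____X__
__X_XX_
Population at generation 2: 8

Answer: 8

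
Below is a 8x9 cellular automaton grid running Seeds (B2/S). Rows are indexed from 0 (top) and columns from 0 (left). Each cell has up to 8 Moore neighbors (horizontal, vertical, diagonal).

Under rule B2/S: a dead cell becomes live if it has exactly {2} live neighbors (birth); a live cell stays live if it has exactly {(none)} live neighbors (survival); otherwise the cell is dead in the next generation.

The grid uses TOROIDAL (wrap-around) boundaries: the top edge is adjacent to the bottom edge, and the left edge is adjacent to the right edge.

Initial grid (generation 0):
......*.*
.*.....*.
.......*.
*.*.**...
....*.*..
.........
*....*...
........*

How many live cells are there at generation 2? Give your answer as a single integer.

Simulating step by step:
Generation 0 (given above): 14 live cells
Generation 1: 15 live cells
.........
*........
*.****...
.*.....**
.*.......
....*.*..
........*
.....**..
Generation 2: 18 live cells
.....**..
..*..*..*
......**.
.....**..
..*..**.*
*....*.*.
....*....
.......*.
Population at generation 2: 18

Answer: 18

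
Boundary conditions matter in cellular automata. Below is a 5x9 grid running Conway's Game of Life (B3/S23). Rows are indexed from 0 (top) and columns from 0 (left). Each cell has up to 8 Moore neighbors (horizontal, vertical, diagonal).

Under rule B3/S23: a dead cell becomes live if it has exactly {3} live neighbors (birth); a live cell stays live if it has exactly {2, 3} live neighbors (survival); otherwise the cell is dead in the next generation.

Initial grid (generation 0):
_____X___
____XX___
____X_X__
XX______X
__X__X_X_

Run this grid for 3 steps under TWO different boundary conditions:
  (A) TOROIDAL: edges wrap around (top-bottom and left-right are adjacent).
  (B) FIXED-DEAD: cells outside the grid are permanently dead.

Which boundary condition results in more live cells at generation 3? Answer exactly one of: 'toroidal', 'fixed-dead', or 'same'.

Answer: same

Derivation:
Under TOROIDAL boundary, generation 3:
_____XX__
XX__X_X_X
____X____
XX___X___
_______X_
Population = 12

Under FIXED-DEAD boundary, generation 3:
___XXX___
___X_____
___XX_X__
_____XXX_
_____XX__
Population = 12

Comparison: toroidal=12, fixed-dead=12 -> same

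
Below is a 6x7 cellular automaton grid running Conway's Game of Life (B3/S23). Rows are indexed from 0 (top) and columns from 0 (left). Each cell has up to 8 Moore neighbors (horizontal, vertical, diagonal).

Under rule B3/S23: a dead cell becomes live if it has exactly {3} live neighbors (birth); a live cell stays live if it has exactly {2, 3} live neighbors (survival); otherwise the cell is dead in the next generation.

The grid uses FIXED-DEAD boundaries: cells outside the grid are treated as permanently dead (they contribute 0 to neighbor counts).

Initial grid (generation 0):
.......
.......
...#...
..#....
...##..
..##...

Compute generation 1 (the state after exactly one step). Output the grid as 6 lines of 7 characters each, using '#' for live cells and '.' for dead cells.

Answer: .......
.......
.......
..#.#..
....#..
..###..

Derivation:
Simulating step by step:
Generation 0 (given above): 6 live cells
Generation 1: 6 live cells
(generation 1 grid is the final answer)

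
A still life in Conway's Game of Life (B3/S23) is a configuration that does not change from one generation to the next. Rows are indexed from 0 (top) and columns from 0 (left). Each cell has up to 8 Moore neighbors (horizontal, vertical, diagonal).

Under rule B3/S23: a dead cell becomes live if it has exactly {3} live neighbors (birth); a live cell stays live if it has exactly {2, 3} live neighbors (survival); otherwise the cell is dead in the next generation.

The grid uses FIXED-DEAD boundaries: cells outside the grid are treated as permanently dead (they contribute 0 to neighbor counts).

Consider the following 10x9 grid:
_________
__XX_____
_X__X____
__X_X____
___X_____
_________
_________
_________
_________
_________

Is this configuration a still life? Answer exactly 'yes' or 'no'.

Compute generation 1 and compare to generation 0 (given above):
Generation 1:
_________
__XX_____
_X__X____
__X_X____
___X_____
_________
_________
_________
_________
_________
The grids are IDENTICAL -> still life.

Answer: yes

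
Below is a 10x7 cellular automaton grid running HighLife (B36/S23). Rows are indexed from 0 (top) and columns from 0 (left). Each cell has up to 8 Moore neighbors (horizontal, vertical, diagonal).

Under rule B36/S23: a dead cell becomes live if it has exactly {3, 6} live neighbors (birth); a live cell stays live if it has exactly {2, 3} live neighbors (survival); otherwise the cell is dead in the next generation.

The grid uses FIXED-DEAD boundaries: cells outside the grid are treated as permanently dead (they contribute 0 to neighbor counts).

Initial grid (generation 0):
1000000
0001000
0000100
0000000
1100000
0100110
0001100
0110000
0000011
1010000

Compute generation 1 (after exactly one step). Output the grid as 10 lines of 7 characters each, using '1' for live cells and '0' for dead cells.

Simulating step by step:
Generation 0 (given above): 16 live cells
Generation 1: 17 live cells
(generation 1 grid is the final answer)

Answer: 0000000
0000000
0000000
0000000
1100000
1111110
0101110
0011110
0010000
0000000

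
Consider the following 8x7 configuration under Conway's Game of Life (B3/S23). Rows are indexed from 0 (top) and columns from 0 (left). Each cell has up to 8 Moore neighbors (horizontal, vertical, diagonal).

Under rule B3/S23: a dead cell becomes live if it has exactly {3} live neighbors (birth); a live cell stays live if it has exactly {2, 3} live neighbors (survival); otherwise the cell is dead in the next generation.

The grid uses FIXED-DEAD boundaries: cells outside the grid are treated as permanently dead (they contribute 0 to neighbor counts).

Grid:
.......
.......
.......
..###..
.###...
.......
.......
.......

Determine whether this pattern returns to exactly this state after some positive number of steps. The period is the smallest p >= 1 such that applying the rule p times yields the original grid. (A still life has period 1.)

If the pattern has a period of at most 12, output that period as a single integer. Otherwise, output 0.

Simulating and comparing each generation to the original:
Gen 0 (original, given above): 6 live cells
Gen 1: 6 live cells, differs from original
Gen 2: 6 live cells, MATCHES original -> period = 2

Answer: 2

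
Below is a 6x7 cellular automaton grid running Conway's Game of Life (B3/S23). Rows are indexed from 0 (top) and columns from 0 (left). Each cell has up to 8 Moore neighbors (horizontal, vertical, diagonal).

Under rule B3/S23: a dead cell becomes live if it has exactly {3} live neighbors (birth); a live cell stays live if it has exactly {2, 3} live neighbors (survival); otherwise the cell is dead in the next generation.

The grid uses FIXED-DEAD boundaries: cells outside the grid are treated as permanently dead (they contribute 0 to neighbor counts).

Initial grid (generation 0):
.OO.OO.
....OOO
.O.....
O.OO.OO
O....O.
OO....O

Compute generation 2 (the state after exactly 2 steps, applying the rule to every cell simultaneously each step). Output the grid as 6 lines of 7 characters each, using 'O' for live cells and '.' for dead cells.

Simulating step by step:
Generation 0 (given above): 18 live cells
Generation 1: 22 live cells
...OO.O
.OOOO.O
.OOO...
O.O.OOO
O.O.OO.
OO.....
Generation 2: 12 live cells
(generation 2 grid is the final answer)

Answer: ....O..
.O.....
O.....O
O.....O
O.O.O.O
OO.....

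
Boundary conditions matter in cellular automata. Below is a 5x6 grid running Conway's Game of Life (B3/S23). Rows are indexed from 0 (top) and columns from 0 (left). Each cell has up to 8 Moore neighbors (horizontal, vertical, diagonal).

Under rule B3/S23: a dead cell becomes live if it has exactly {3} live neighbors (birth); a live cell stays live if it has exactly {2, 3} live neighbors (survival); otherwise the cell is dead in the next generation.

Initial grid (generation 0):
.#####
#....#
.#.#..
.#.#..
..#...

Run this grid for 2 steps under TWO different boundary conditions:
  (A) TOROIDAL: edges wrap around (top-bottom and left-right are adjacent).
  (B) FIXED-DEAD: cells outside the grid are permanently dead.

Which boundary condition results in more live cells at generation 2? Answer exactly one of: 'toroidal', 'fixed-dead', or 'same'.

Under TOROIDAL boundary, generation 2:
.#####
.#...#
#.#.#.
###...
#....#
Population = 15

Under FIXED-DEAD boundary, generation 2:
.#####
#....#
###.#.
##.#..
..#...
Population = 15

Comparison: toroidal=15, fixed-dead=15 -> same

Answer: same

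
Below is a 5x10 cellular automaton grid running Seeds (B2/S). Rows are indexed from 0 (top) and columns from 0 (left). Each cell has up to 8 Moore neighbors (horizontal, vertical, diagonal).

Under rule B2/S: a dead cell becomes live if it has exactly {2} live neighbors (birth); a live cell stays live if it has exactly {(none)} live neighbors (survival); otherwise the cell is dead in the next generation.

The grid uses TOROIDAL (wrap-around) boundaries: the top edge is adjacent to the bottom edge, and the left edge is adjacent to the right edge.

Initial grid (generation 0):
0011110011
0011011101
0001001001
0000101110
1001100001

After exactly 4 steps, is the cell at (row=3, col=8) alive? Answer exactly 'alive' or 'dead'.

Answer: alive

Derivation:
Simulating step by step:
Generation 0 (given above): 23 live cells
Generation 1: 4 live cells
0000000000
0100000000
1000000000
0010000000
0100000000
Generation 2: 7 live cells
1110000000
1000000000
0010000000
1000000000
0010000000
Generation 3: 10 live cells
0001000001
0001000001
1000000001
0011000000
0001000001
Generation 4: 10 live cells
0000000000
0010100000
0100100010
0100100010
1000000010

Cell (3,8) at generation 4: 1 -> alive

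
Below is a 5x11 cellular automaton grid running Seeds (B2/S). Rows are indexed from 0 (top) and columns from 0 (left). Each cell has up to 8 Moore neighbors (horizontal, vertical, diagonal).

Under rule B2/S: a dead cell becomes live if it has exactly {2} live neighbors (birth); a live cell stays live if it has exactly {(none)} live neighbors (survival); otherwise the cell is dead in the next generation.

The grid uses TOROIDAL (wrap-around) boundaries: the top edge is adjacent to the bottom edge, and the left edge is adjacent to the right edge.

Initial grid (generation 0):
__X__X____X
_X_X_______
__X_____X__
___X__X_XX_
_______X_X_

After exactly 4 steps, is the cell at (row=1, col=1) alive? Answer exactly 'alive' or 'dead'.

Answer: dead

Derivation:
Simulating step by step:
Generation 0 (given above): 13 live cells
Generation 1: 18 live cells
XX_XX_X_XX_
X___X____X_
_X__X______
__X_______X
__XXXX_____
Generation 2: 9 live cells
_______X___
_______X___
__X__X___X_
X__________
______XXX__
Generation 3: 8 live cells
___________
___________
_X____X_X_X
_X___X___XX
___________
Generation 4: 13 live cells
___________
X______X_X_
__X__X_X___
__X___XXX__
X________XX

Cell (1,1) at generation 4: 0 -> dead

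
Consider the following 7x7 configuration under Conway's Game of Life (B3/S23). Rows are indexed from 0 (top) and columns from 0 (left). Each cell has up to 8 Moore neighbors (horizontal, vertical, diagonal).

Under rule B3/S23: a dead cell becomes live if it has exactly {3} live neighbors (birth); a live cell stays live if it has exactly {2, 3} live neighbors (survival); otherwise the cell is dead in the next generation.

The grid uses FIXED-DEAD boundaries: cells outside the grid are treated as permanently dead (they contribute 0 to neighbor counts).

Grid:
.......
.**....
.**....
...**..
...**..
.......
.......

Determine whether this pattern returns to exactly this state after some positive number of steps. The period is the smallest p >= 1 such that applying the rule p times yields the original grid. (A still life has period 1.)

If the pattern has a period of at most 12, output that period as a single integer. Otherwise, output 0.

Answer: 2

Derivation:
Simulating and comparing each generation to the original:
Gen 0 (original, given above): 8 live cells
Gen 1: 6 live cells, differs from original
Gen 2: 8 live cells, MATCHES original -> period = 2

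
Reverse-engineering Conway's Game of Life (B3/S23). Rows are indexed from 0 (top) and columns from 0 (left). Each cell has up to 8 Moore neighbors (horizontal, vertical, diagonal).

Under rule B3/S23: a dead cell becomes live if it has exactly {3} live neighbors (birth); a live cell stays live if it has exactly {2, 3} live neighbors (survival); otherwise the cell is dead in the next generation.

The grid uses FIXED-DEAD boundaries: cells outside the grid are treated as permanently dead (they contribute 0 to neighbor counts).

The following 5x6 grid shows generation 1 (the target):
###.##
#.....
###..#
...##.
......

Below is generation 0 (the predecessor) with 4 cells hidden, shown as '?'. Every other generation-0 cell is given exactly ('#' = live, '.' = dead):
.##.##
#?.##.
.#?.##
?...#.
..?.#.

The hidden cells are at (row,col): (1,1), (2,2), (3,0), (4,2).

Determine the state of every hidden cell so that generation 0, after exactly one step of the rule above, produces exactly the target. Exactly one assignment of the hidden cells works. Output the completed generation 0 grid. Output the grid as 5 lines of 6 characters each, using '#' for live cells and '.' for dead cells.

Answer: .##.##
##.##.
.#..##
....#.
....#.

Derivation:
Hidden generation-0 cells (in order): (1,1), (2,2), (3,0), (4,2).
A hidden cell only influences target cells in its own 3x3 neighborhood. Try each of the 2^4 = 16 assignments, step the completed generation 0 forward once under B3/S23, and compare with the target:
  (1,1)=. (2,2)=. (3,0)=. (4,2)=. -> step gives (0,0)='.' but target has '#' -> reject
  (1,1)=. (2,2)=. (3,0)=. (4,2)=# -> step gives (0,0)='.' but target has '#' -> reject
  (1,1)=. (2,2)=. (3,0)=# (4,2)=. -> step gives (0,0)='.' but target has '#' -> reject
  (1,1)=. (2,2)=. (3,0)=# (4,2)=# -> step gives (0,0)='.' but target has '#' -> reject
  (1,1)=. (2,2)=# (3,0)=. (4,2)=. -> step gives (0,0)='.' but target has '#' -> reject
  (1,1)=. (2,2)=# (3,0)=. (4,2)=# -> step gives (0,0)='.' but target has '#' -> reject
  (1,1)=. (2,2)=# (3,0)=# (4,2)=. -> step gives (0,0)='.' but target has '#' -> reject
  (1,1)=. (2,2)=# (3,0)=# (4,2)=# -> step gives (0,0)='.' but target has '#' -> reject
  (1,1)=# (2,2)=. (3,0)=. (4,2)=. -> step reproduces the target at every cell -> ACCEPT
  (1,1)=# (2,2)=. (3,0)=. (4,2)=# -> step gives (3,3)='.' but target has '#' -> reject
  (1,1)=# (2,2)=. (3,0)=# (4,2)=. -> step gives (2,0)='.' but target has '#' -> reject
  (1,1)=# (2,2)=. (3,0)=# (4,2)=# -> step gives (2,0)='.' but target has '#' -> reject
  (1,1)=# (2,2)=# (3,0)=. (4,2)=. -> step gives (3,3)='.' but target has '#' -> reject
  (1,1)=# (2,2)=# (3,0)=. (4,2)=# -> step gives (3,1)='#' but target has '.' -> reject
  (1,1)=# (2,2)=# (3,0)=# (4,2)=. -> step gives (2,0)='.' but target has '#' -> reject
  (1,1)=# (2,2)=# (3,0)=# (4,2)=# -> step gives (2,0)='.' but target has '#' -> reject
Unique solution: (1,1)=live, (2,2)=dead, (3,0)=dead, (4,2)=dead.
Check: live-neighbor counts of every cell in the completed generation 0:
333432
345455
323443
111334
000212
Applying B3/S23 to generation 0 with these counts gives:
###.##
#.....
###..#
...##.
......
which matches the target exactly.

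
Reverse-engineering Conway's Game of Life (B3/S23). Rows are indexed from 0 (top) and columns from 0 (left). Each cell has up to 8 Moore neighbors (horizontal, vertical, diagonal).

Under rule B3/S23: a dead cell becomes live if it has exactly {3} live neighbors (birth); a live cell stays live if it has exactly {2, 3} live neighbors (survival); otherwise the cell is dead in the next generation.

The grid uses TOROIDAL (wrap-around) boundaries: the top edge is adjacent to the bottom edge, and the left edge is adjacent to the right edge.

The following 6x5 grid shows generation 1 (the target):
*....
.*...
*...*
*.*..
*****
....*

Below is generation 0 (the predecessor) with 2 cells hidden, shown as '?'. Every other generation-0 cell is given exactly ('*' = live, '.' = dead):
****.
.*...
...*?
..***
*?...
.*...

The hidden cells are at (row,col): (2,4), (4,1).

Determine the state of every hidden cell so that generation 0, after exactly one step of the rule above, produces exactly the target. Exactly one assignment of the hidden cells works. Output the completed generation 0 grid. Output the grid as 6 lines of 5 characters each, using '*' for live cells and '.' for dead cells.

Hidden generation-0 cells (in order): (2,4), (4,1).
A hidden cell only influences target cells in its own 3x3 neighborhood. Try each of the 2^2 = 4 assignments, step the completed generation 0 forward once under B3/S23, and compare with the target:
  (2,4)=. (4,1)=. -> step gives (1,0)='*' but target has '.' -> reject
  (2,4)=. (4,1)=* -> step gives (1,0)='*' but target has '.' -> reject
  (2,4)=* (4,1)=. -> step reproduces the target at every cell -> ACCEPT
  (2,4)=* (4,1)=* -> step gives (3,0)='.' but target has '*' -> reject
Unique solution: (2,4)=live, (4,1)=dead.
Check: live-neighbor counts of every cell in the completed generation 0:
34412
43544
32443
32244
23333
44423
Applying B3/S23 to generation 0 with these counts gives:
*....
.*...
*...*
*.*..
*****
....*
which matches the target exactly.

Answer: ****.
.*...
...**
..***
*....
.*...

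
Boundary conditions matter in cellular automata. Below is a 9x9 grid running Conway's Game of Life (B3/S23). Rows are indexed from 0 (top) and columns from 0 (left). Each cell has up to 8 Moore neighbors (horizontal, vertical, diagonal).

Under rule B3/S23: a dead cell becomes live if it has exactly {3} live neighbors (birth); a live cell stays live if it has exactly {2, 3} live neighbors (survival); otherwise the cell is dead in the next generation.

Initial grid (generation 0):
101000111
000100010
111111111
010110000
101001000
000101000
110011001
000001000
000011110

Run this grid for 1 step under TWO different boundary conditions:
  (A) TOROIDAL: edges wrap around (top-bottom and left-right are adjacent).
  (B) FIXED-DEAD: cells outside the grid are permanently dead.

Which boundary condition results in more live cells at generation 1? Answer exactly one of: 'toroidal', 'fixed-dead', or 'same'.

Answer: fixed-dead

Derivation:
Under TOROIDAL boundary, generation 1:
000110000
000000000
110001111
000000010
011001000
001101101
100001100
100000011
000010000
Population = 24

Under FIXED-DEAD boundary, generation 1:
000000111
100000000
110001111
000000010
011001000
101101100
000001100
000000010
000011100
Population = 25

Comparison: toroidal=24, fixed-dead=25 -> fixed-dead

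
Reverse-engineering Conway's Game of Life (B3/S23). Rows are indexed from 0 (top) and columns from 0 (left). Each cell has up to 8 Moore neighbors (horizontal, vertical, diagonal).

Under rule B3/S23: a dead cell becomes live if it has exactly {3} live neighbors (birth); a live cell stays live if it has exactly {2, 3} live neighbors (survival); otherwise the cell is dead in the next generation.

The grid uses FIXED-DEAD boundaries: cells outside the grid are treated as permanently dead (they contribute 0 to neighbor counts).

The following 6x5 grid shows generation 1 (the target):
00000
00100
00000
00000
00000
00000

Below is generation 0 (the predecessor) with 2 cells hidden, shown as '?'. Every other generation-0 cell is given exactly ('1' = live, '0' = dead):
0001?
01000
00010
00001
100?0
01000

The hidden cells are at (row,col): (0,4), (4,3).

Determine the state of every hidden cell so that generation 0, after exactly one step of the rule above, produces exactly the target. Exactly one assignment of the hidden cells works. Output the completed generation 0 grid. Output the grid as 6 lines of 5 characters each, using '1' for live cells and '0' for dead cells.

Answer: 00010
01000
00010
00001
10000
01000

Derivation:
Hidden generation-0 cells (in order): (0,4), (4,3).
A hidden cell only influences target cells in its own 3x3 neighborhood. Try each of the 2^2 = 4 assignments, step the completed generation 0 forward once under B3/S23, and compare with the target:
  (0,4)=0 (4,3)=0 -> step reproduces the target at every cell -> ACCEPT
  (0,4)=0 (4,3)=1 -> step gives (3,3)='1' but target has '0' -> reject
  (0,4)=1 (4,3)=0 -> step gives (1,3)='1' but target has '0' -> reject
  (0,4)=1 (4,3)=1 -> step gives (1,3)='1' but target has '0' -> reject
Unique solution: (0,4)=dead, (4,3)=dead.
Check: live-neighbor counts of every cell in the completed generation 0:
11201
10322
11212
11121
12111
21100
Applying B3/S23 to generation 0 with these counts gives:
00000
00100
00000
00000
00000
00000
which matches the target exactly.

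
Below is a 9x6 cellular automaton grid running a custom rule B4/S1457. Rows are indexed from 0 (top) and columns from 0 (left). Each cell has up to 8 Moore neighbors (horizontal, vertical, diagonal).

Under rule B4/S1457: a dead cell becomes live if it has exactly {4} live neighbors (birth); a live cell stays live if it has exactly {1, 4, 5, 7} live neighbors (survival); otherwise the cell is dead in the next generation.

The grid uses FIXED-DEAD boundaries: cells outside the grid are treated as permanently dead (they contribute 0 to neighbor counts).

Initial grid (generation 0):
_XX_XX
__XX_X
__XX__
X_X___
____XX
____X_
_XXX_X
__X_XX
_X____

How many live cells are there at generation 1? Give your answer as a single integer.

Simulating step by step:
Generation 0 (given above): 22 live cells
Generation 1: 16 live cells
___X__
_XXX__
_XXX__
___X__
______
___XXX
___X__
_XXX__
_X____
Population at generation 1: 16

Answer: 16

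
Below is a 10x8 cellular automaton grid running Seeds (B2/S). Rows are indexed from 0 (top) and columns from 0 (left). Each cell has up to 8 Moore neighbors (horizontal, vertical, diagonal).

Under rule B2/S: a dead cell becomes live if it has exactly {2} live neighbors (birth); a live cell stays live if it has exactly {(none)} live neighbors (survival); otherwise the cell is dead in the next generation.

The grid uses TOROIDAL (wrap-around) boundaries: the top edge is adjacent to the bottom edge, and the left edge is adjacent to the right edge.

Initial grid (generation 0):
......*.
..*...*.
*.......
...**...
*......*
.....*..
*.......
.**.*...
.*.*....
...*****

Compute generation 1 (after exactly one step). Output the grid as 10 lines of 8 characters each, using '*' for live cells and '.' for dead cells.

Answer: ..*.....
.*...*..
.**.**.*
.*......
...*.**.
.*....*.
..****..
........
.......*
*.......

Derivation:
Simulating step by step:
Generation 0 (given above): 20 live cells
Generation 1: 20 live cells
(generation 1 grid is the final answer)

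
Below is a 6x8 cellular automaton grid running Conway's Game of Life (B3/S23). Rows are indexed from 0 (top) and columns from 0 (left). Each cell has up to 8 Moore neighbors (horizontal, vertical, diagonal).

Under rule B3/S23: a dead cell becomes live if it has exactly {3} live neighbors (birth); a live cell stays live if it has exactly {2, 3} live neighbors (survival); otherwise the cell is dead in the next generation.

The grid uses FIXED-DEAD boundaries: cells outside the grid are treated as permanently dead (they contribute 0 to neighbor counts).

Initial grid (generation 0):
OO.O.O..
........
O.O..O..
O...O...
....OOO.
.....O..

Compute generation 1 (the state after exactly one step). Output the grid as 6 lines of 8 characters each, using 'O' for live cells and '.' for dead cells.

Answer: ........
O.O.O...
.O......
.O.OO.O.
....O.O.
....OOO.

Derivation:
Simulating step by step:
Generation 0 (given above): 13 live cells
Generation 1: 13 live cells
(generation 1 grid is the final answer)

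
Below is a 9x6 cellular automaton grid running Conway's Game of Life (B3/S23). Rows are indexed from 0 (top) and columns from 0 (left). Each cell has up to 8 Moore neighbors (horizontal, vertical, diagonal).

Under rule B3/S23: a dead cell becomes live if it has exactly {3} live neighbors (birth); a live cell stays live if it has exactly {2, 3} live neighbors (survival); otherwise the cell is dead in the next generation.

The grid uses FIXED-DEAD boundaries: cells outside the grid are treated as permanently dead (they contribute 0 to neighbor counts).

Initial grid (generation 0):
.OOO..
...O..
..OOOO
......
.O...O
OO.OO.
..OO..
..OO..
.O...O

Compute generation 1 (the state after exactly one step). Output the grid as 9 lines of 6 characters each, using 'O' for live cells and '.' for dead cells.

Simulating step by step:
Generation 0 (given above): 20 live cells
Generation 1: 21 live cells
(generation 1 grid is the final answer)

Answer: ..OO..
.O....
..OOO.
..OO.O
OOO.O.
OO.OO.
......
.O.OO.
..O...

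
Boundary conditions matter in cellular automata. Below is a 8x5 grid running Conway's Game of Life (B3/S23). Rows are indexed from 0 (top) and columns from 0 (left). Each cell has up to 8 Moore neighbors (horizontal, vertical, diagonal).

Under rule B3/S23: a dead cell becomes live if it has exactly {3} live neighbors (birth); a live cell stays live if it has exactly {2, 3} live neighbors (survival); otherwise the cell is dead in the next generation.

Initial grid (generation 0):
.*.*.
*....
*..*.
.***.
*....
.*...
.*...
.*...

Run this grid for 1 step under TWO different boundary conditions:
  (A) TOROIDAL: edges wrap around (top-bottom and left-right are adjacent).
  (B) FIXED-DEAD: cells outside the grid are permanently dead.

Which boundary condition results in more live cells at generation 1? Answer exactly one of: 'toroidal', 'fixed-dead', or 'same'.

Under TOROIDAL boundary, generation 1:
***..
***..
*..*.
****.
*....
**...
***..
**...
Population = 20

Under FIXED-DEAD boundary, generation 1:
.....
***..
*..*.
****.
*....
**...
***..
.....
Population = 15

Comparison: toroidal=20, fixed-dead=15 -> toroidal

Answer: toroidal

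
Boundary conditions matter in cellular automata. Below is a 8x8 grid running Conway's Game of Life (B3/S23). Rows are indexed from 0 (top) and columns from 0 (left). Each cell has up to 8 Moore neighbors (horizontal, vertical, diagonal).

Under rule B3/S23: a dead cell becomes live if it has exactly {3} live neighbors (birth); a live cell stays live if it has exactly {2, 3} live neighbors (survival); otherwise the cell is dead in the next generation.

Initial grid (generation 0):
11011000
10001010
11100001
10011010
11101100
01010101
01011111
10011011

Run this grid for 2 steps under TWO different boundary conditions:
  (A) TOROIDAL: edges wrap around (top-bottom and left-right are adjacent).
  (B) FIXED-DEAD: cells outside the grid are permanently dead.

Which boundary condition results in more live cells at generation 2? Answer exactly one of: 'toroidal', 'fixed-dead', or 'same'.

Answer: fixed-dead

Derivation:
Under TOROIDAL boundary, generation 2:
00000100
01101010
00001010
00010000
00000000
00000000
00000000
01100000
Population = 10

Under FIXED-DEAD boundary, generation 2:
00010100
10100000
00001011
01010011
00000000
11000000
01100000
01100000
Population = 17

Comparison: toroidal=10, fixed-dead=17 -> fixed-dead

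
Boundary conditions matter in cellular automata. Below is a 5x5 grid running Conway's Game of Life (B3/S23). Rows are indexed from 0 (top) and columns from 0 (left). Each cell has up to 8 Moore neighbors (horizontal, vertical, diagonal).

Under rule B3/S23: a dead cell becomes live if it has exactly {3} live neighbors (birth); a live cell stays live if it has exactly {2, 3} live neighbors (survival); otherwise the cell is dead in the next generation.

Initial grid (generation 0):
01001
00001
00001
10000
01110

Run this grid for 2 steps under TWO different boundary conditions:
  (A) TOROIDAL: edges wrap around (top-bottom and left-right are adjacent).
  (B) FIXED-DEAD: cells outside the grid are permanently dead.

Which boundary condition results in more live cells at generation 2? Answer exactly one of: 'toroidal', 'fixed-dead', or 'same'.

Under TOROIDAL boundary, generation 2:
01000
00010
00000
00000
00000
Population = 2

Under FIXED-DEAD boundary, generation 2:
00000
00000
00001
01010
01010
Population = 5

Comparison: toroidal=2, fixed-dead=5 -> fixed-dead

Answer: fixed-dead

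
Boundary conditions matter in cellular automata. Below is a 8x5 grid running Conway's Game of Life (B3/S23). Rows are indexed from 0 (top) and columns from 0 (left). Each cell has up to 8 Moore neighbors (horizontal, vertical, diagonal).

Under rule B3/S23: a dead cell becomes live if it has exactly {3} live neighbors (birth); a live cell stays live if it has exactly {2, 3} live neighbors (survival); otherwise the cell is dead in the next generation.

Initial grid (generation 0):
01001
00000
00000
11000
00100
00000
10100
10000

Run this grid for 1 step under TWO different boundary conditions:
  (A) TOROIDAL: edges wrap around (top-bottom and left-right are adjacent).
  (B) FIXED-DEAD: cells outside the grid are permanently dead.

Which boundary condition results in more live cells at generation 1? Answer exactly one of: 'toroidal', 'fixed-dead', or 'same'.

Answer: toroidal

Derivation:
Under TOROIDAL boundary, generation 1:
10000
00000
00000
01000
01000
01000
01000
10001
Population = 7

Under FIXED-DEAD boundary, generation 1:
00000
00000
00000
01000
01000
01000
01000
01000
Population = 5

Comparison: toroidal=7, fixed-dead=5 -> toroidal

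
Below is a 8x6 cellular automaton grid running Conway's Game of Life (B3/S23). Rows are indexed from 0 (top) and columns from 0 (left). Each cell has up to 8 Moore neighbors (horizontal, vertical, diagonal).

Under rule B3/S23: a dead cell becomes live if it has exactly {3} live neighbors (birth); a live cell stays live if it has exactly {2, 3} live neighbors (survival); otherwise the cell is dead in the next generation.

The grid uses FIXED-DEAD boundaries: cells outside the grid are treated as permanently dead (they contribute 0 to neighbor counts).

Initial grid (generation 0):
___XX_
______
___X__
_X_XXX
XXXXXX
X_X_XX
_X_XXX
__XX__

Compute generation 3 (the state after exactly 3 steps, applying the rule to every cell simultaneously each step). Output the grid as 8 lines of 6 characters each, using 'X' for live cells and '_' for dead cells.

Answer: ___X__
_X__X_
X___X_
X__X__
__X___
X_X___
X_X___
_XX___

Derivation:
Simulating step by step:
Generation 0 (given above): 23 live cells
Generation 1: 13 live cells
______
___XX_
__XX__
XX___X
X_____
X_____
_X___X
__XX__
Generation 2: 15 live cells
______
__XXX_
_XXX__
XXX___
X_____
XX____
_XX___
__X___
Generation 3: 14 live cells
(generation 3 grid is the final answer)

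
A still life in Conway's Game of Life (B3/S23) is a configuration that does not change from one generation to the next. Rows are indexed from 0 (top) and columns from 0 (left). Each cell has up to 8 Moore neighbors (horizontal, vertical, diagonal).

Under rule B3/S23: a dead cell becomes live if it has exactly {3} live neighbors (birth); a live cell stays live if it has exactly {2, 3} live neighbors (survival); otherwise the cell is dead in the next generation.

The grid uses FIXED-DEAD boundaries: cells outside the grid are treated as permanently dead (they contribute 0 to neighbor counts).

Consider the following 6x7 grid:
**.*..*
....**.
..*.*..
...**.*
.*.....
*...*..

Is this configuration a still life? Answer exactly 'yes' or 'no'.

Answer: no

Derivation:
Compute generation 1 and compare to generation 0 (given above):
Generation 1:
....**.
.**.**.
.......
..****.
...***.
.......
Cell (0,0) differs: gen0=1 vs gen1=0 -> NOT a still life.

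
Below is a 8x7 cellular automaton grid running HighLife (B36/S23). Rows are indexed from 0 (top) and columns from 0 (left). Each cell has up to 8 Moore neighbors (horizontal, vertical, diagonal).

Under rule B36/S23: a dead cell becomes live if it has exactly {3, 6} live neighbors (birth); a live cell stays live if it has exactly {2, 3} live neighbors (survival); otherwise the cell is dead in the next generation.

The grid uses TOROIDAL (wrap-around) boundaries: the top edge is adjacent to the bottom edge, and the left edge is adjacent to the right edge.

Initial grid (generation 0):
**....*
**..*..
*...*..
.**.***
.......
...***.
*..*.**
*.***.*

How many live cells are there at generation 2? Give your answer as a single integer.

Simulating step by step:
Generation 0 (given above): 25 live cells
Generation 1: 19 live cells
....*..
.....*.
..*.*..
**.****
..*...*
...*.*.
**.....
..***..
Generation 2: 23 live cells
....**.
...***.
***....
**..*.*
.**....
***...*
.*.....
.****..
Population at generation 2: 23

Answer: 23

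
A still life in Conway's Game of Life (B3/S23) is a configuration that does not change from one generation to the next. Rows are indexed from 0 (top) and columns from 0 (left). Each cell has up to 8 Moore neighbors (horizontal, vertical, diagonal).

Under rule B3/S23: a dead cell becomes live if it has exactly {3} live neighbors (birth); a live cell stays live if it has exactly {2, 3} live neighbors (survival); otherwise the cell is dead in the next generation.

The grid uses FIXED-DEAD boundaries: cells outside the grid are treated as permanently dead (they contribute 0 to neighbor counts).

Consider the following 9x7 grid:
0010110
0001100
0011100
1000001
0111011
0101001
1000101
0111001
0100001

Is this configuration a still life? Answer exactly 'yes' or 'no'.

Answer: no

Derivation:
Compute generation 1 and compare to generation 0 (given above):
Generation 1:
0000110
0000000
0010110
0000001
1101111
1101001
1000101
1111001
0100000
Cell (0,2) differs: gen0=1 vs gen1=0 -> NOT a still life.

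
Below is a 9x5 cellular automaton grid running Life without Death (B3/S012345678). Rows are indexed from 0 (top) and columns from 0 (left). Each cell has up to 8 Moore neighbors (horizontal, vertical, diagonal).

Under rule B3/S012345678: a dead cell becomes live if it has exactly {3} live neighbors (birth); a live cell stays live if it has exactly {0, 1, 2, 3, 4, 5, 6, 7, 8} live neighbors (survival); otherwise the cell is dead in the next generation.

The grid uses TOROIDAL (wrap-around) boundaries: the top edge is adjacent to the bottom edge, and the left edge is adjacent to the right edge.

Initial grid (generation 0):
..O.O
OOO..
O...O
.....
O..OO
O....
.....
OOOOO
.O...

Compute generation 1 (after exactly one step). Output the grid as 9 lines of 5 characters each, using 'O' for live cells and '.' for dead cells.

Simulating step by step:
Generation 0 (given above): 17 live cells
Generation 1: 21 live cells
(generation 1 grid is the final answer)

Answer: ..OOO
OOO..
O...O
...O.
O..OO
O....
..OO.
OOOOO
.O...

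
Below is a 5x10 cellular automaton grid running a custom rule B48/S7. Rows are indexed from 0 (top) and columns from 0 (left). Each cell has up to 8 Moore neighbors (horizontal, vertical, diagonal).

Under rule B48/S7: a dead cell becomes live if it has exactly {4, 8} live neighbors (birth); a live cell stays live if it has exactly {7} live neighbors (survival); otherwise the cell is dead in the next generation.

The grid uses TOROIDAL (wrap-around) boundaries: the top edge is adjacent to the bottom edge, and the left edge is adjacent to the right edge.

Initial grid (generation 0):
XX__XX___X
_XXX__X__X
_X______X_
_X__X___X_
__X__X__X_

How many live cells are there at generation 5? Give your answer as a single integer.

Simulating step by step:
Generation 0 (given above): 18 live cells
Generation 1: 6 live cells
___X______
__________
X_________
__________
XX__X____X
Generation 2: 1 live cells
__________
__________
__________
X_________
__________
Generation 3: 0 live cells
__________
__________
__________
__________
__________
Generation 4: 0 live cells
__________
__________
__________
__________
__________
Generation 5: 0 live cells
__________
__________
__________
__________
__________
Population at generation 5: 0

Answer: 0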